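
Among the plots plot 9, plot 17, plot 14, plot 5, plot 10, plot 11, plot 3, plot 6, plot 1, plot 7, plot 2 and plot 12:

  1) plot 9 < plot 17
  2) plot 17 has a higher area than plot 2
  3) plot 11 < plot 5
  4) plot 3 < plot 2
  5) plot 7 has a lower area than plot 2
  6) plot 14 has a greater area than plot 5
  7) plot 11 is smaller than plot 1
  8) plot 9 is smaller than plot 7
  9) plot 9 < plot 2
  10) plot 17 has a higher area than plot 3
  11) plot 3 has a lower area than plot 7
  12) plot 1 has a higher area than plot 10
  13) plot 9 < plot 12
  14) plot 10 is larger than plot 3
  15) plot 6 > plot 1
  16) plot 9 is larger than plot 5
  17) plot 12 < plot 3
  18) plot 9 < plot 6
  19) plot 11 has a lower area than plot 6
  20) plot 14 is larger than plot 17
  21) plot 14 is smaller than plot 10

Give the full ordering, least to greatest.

Nothing is placed below plot 11, so it is least; from there plot 11 < plot 5; plot 5 < plot 9; plot 9 < plot 12; plot 12 < plot 3; plot 3 < plot 7; plot 7 < plot 2; plot 2 < plot 17; plot 17 < plot 14; plot 14 < plot 10; plot 10 < plot 1; plot 1 < plot 6, each given directly.

plot 11 < plot 5 < plot 9 < plot 12 < plot 3 < plot 7 < plot 2 < plot 17 < plot 14 < plot 10 < plot 1 < plot 6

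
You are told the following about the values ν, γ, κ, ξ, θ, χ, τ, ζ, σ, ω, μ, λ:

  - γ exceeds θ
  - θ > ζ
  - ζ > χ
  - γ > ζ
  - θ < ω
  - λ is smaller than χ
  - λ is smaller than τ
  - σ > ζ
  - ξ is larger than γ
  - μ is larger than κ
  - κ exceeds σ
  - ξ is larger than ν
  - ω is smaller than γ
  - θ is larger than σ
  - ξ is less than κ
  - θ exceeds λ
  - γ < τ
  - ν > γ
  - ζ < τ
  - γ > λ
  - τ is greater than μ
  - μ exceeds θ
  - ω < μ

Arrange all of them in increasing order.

Nothing is placed below λ, so it is least; from there λ < χ; χ < ζ; ζ < σ; σ < θ; θ < ω; ω < γ; γ < ν; ν < ξ; ξ < κ; κ < μ; μ < τ, each given directly.

λ < χ < ζ < σ < θ < ω < γ < ν < ξ < κ < μ < τ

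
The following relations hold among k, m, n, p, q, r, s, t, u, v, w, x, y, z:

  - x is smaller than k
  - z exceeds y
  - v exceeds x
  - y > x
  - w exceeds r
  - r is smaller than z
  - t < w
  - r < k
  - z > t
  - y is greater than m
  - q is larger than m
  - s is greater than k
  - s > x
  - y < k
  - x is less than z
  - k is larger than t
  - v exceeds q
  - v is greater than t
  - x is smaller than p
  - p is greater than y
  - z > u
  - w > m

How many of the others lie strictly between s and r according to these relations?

The relations place r below s. An element lies strictly between them when it is forced above r and also forced below s.
Above r: {w, k, z}. Below s: {x, m, y, t, k}.
Intersection: {k} — 1.

1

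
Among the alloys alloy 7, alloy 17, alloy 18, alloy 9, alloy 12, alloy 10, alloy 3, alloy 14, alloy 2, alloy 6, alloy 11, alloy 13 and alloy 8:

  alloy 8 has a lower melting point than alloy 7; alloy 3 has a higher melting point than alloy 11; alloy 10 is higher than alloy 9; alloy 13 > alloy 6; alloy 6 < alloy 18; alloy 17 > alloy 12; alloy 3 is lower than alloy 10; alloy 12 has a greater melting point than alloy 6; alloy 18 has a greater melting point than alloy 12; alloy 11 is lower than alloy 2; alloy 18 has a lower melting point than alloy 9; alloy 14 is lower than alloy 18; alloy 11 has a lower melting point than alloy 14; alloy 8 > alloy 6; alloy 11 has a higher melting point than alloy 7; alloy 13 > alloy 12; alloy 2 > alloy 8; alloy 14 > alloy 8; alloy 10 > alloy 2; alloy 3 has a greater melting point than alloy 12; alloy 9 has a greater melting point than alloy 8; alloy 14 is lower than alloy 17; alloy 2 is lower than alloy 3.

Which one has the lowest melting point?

alloy 6

Chaining upward from alloy 6: directly above it, alloy 8, alloy 12, alloy 18, alloy 13; then alloy 7, alloy 2, alloy 14, alloy 9, alloy 3, alloy 17; then alloy 11, alloy 10.
That covers every other element, and nothing is given below alloy 6, so alloy 6 is the lowest melting point.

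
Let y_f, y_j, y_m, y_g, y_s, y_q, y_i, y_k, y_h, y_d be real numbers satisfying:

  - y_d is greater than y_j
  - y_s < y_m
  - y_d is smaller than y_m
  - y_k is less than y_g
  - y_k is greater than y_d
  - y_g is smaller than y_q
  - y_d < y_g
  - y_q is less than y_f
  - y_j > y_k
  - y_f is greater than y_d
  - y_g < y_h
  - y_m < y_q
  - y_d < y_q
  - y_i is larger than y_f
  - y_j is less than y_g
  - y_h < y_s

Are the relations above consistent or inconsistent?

Chaining the given relations yields y_d < y_k < y_j, so y_d < y_j. But one relation states y_j < y_d. These cannot both hold.

inconsistent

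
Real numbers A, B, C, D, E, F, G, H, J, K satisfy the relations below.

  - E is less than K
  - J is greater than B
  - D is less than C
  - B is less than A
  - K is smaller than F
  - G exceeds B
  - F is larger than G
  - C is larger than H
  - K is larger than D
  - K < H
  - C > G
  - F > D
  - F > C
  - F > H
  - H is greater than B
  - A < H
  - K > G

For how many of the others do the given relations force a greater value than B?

The elements the relations force above B are G, A, J, K, H, C, F — no chain reaches any other.
That is 7.

7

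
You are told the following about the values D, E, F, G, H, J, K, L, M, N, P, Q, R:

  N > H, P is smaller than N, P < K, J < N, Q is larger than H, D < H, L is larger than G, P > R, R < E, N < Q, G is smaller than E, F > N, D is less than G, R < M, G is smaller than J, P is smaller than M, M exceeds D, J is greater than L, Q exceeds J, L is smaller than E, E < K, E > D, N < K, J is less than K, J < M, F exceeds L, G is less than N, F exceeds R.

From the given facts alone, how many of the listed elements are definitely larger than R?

7

From R the given relations immediately reach E, P, F, M.
From those, N, K — 6 in total.
From those, Q — 7 in total.
No other element is forced above R by the given relations, so the count is 7.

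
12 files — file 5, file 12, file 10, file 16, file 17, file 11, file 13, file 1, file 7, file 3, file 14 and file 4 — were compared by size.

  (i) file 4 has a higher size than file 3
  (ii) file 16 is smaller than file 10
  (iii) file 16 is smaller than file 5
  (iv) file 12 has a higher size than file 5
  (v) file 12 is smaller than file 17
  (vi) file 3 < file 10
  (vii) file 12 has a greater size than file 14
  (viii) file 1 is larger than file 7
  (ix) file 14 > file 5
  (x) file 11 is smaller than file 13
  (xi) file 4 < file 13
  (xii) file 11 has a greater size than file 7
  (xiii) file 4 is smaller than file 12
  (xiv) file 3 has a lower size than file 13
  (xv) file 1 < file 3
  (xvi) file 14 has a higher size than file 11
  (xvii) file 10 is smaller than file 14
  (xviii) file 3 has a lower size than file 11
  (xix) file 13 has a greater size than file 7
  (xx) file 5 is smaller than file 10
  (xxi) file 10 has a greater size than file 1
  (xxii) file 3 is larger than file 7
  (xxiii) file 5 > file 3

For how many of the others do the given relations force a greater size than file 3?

8

Directly above file 3: file 5, file 4, file 11, file 10, file 13.
One step further: file 14, file 12 (7 so far).
One step further: file 17 (8 so far).
Nothing else is reachable above file 3; 8 in all.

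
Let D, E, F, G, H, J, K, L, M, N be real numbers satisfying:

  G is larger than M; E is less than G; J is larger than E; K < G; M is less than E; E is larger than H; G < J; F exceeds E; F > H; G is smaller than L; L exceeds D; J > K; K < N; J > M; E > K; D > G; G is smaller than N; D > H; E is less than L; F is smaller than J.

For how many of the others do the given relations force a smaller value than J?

6

The elements the relations force below J are H, K, M, E, G, F — no chain reaches any other.
That is 6.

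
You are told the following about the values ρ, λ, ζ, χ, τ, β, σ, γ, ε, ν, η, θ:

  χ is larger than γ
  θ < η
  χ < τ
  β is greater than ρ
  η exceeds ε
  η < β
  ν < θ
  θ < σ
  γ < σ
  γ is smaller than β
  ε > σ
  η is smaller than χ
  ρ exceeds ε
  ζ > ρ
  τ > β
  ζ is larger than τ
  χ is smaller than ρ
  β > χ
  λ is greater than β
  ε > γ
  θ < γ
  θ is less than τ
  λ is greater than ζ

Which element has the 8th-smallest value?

The consecutive relations fix a unique order: ν < θ < γ < σ < ε < η < χ < ρ < β < τ < ζ < λ.
The 8th smallest is ρ.

ρ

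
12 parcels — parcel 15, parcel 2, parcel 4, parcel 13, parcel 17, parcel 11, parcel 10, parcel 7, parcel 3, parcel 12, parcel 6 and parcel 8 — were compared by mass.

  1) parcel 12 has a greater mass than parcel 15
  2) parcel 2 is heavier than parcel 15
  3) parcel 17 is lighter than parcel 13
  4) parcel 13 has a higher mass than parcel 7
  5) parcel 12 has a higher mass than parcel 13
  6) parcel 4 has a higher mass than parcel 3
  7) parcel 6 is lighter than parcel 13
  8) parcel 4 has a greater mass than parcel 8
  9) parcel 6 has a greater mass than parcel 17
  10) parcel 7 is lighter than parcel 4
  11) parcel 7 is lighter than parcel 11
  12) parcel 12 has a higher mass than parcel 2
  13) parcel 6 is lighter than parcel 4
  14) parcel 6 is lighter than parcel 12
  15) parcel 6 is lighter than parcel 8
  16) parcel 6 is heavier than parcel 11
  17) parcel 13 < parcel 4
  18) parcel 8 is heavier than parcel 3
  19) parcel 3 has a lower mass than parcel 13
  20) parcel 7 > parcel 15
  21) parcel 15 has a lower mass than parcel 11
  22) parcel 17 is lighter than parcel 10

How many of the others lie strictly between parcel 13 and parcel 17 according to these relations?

Chaining upward from parcel 17 reaches: parcel 6, parcel 10, parcel 8, parcel 4, parcel 12.
Chaining downward from parcel 13 reaches: parcel 15, parcel 3, parcel 7, parcel 11, parcel 6.
Strictly between parcel 17 and parcel 13 are those in both lists: parcel 6 — 1 element.

1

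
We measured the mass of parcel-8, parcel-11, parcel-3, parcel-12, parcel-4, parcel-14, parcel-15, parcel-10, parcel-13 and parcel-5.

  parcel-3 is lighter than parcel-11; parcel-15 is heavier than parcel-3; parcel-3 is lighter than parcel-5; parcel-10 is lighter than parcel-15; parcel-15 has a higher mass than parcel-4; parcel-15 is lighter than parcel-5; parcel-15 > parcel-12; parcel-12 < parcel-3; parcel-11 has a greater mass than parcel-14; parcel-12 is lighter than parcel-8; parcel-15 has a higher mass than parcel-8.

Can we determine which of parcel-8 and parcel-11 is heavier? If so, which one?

Following every chain through parcel-8: above parcel-8 we get parcel-15, parcel-5; below parcel-8 we get parcel-12.
parcel-11 is not reached, and no chain runs the other way from parcel-11 to parcel-8.
So the given relations leave the order of parcel-8 and parcel-11 undetermined.

undetermined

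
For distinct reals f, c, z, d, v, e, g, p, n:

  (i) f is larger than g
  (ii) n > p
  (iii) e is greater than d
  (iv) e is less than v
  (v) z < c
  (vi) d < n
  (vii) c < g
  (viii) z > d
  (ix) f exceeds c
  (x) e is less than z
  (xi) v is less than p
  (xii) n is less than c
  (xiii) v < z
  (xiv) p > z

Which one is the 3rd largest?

The consecutive relations fix a unique order: d < e < v < z < p < n < c < g < f.
Counting 3 from the largest end gives c.

c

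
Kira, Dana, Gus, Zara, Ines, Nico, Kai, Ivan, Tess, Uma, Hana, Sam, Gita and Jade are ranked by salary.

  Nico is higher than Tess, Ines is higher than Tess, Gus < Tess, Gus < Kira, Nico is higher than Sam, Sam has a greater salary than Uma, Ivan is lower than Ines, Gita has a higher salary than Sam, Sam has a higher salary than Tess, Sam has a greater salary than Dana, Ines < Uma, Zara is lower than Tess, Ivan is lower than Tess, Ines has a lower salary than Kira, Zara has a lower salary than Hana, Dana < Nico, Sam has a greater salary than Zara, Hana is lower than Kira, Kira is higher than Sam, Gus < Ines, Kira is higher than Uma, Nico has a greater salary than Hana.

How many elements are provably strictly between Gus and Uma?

2

Chaining upward from Gus reaches: Tess, Ines, Sam, Nico, Kira, Gita.
Chaining downward from Uma reaches: Ivan, Zara, Tess, Ines.
Strictly between Gus and Uma are those in both lists: Tess, Ines — 2 elements.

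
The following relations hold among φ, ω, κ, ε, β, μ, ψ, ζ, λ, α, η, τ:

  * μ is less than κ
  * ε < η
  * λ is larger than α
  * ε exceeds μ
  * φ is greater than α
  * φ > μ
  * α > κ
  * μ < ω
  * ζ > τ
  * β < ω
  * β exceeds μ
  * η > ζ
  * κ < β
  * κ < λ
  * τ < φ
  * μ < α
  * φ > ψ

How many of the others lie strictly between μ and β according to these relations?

The relations place μ below β. An element lies strictly between them when it is forced above μ and also forced below β.
Above μ: {κ, α, λ, φ, ε, η, ω}. Below β: {κ}.
Intersection: {κ} — 1.

1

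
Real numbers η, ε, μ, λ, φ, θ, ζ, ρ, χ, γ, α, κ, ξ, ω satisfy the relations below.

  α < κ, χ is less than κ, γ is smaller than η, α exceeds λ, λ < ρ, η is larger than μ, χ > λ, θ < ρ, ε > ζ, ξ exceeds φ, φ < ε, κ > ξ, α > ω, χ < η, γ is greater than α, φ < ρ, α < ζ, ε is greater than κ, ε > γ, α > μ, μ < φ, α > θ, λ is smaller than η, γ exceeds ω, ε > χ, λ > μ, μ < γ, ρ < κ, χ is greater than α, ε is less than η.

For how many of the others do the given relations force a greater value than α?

The elements the relations force above α are χ, κ, ζ, γ, ε, η — no chain reaches any other.
That is 6.

6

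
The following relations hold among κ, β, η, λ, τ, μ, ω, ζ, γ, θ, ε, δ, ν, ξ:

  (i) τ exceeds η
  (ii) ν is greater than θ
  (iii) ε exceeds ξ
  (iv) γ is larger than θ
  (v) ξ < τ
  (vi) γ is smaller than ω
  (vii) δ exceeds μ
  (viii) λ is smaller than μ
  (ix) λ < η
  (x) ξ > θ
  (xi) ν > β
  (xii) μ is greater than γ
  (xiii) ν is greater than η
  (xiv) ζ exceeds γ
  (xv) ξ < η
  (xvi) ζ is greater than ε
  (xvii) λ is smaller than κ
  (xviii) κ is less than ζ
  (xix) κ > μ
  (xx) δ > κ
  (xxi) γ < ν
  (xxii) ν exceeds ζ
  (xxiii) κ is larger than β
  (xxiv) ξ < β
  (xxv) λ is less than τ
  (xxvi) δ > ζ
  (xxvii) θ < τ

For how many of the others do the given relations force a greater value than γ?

6

The elements the relations force above γ are ω, μ, κ, ζ, δ, ν — no chain reaches any other.
That is 6.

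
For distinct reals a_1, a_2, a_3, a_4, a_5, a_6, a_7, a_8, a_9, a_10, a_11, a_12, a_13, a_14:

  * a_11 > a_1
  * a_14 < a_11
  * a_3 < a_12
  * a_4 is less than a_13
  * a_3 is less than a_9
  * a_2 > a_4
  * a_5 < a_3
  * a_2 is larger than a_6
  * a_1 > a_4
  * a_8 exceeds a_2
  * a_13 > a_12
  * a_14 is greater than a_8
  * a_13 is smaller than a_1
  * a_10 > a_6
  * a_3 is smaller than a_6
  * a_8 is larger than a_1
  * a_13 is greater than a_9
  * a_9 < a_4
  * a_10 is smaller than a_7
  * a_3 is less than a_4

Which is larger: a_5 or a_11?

Chaining the given relations: a_5 < a_3 < a_9 < a_13 < a_1 < a_8 < a_14 < a_11.
So a_5 < a_11; a_11 is the larger of the two.

a_11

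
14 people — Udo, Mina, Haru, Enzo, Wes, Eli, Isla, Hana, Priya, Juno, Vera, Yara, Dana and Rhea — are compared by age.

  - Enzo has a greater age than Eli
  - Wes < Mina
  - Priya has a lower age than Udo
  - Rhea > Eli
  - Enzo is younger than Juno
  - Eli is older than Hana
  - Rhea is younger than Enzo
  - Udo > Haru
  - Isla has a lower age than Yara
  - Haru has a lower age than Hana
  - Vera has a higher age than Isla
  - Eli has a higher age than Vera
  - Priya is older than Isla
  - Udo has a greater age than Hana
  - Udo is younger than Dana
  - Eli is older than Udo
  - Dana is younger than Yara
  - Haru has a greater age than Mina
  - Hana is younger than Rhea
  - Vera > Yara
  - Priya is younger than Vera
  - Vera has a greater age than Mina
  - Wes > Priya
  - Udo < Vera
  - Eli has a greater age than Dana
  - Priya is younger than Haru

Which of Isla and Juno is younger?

Isla < Priya and Priya < Wes give Isla < Wes.
Then Wes < Mina extends the chain to Mina.
With Mina < Haru: Isla < Priya < Wes < Mina < Haru.
With Haru < Hana: Isla < Priya < Wes < Mina < Haru < Hana.
With Hana < Udo: Isla < Priya < Wes < Mina < Haru < Hana < Udo.
With Udo < Dana: Isla < Priya < Wes < Mina < Haru < Hana < Udo < Dana.
With Dana < Yara: Isla < Priya < Wes < Mina < Haru < Hana < Udo < Dana < Yara.
Then Yara < Vera extends the chain to Vera.
With Vera < Eli: Isla < Priya < Wes < Mina < Haru < Hana < Udo < Dana < Yara < Vera < Eli.
Then Eli < Rhea extends the chain to Rhea.
Then Rhea < Enzo extends the chain to Enzo.
With Enzo < Juno: Isla < Priya < Wes < Mina < Haru < Hana < Udo < Dana < Yara < Vera < Eli < Rhea < Enzo < Juno.
So Isla < Juno; Isla is the younger of the two.

Isla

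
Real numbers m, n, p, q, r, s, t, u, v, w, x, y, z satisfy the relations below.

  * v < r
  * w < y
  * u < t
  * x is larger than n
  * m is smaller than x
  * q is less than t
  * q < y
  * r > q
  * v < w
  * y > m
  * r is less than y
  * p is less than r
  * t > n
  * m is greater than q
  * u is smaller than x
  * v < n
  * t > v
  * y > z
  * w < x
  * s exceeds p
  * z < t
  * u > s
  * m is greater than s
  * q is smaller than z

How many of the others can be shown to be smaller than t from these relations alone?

7

Directly below t: v, q, z, n, u.
One step further: s (6 so far).
One step further: p (7 so far).
Nothing else is reachable below t; 7 in all.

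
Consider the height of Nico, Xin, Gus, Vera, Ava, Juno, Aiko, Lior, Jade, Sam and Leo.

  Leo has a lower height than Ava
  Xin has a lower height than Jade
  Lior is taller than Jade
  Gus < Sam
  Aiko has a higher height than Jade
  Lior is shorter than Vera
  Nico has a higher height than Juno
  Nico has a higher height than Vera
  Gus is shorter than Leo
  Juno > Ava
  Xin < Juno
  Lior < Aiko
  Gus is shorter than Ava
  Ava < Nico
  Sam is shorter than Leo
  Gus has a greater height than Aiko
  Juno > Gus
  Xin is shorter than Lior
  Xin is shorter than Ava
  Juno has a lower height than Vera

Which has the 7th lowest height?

The consecutive relations fix a unique order: Xin < Jade < Lior < Aiko < Gus < Sam < Leo < Ava < Juno < Vera < Nico.
Counting 7 from the smallest end gives Leo.

Leo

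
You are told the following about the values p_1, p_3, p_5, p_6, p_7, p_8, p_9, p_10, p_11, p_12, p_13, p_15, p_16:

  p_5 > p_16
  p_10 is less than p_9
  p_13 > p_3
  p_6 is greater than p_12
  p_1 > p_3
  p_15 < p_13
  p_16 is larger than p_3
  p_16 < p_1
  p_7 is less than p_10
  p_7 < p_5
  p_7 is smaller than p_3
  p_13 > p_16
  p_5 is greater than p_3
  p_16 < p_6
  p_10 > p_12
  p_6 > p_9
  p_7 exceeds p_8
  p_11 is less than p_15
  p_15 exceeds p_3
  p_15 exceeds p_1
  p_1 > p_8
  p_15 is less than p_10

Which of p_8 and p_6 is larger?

p_8 < p_7 and p_7 < p_3 give p_8 < p_3.
Then p_3 < p_16 extends the chain to p_16.
With p_16 < p_1: p_8 < p_7 < p_3 < p_16 < p_1.
Then p_1 < p_15 extends the chain to p_15.
With p_15 < p_10: p_8 < p_7 < p_3 < p_16 < p_1 < p_15 < p_10.
With p_10 < p_9: p_8 < p_7 < p_3 < p_16 < p_1 < p_15 < p_10 < p_9.
Then p_9 < p_6 extends the chain to p_6.
So p_8 < p_6; p_6 is the larger of the two.

p_6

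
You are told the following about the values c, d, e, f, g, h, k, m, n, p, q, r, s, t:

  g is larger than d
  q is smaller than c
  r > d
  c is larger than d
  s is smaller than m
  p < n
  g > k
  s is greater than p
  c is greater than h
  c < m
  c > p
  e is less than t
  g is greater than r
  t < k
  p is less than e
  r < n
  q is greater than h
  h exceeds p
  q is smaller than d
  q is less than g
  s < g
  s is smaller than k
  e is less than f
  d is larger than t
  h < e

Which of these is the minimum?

h is not least since p < h; e is not least since p < e; q is not least since h < q; s is not least since p < s; t is not least since e < t; k is not least since s < k; d is not least since q < d; c is not least since p < c; r is not least since d < r; n is not least since r < n; f is not least since e < f; g is not least since k < g; m is not least since s < m.
Only p has nothing below it, so p is the minimum.

p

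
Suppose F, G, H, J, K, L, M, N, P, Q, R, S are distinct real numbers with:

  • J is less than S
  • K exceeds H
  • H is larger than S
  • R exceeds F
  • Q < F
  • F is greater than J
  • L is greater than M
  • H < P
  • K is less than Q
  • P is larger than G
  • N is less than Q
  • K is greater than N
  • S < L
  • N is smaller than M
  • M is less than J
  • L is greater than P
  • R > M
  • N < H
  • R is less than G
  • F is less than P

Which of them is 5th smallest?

H

Piecing the relations together gives one ordering: N < M < J < S < H < K < Q < F < R < G < P < L.
The 5th smallest is H.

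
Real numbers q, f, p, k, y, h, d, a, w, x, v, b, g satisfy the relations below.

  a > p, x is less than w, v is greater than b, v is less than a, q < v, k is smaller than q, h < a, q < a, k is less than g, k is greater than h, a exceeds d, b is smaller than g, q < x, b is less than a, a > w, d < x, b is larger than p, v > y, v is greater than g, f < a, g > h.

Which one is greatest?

a

p is not greatest since p < b; h is not greatest since h < a; k is not greatest since k < g; d is not greatest since d < x; b is not greatest since b < a; g is not greatest since g < v; y is not greatest since y < v; q is not greatest since q < x; v is not greatest since v < a; x is not greatest since x < w; w is not greatest since w < a; f is not greatest since f < a.
Only a has nothing above it, so a is the greatest.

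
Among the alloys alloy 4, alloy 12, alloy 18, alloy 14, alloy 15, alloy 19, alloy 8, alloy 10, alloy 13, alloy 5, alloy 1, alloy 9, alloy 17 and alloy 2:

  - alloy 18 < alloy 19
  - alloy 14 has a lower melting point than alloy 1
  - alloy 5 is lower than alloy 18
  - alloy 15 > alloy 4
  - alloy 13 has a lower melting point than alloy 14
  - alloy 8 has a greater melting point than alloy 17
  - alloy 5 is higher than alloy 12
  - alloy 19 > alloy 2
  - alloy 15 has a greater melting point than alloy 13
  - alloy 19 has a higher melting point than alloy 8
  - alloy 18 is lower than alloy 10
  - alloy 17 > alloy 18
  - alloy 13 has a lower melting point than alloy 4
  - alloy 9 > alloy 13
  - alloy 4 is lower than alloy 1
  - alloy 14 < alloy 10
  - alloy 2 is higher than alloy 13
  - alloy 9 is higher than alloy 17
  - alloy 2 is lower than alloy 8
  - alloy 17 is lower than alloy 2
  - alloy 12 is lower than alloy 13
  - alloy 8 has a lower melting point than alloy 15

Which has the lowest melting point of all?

alloy 12

alloy 5 is not least since alloy 12 < alloy 5; alloy 13 is not least since alloy 12 < alloy 13; alloy 18 is not least since alloy 5 < alloy 18; alloy 14 is not least since alloy 13 < alloy 14; alloy 4 is not least since alloy 13 < alloy 4; alloy 17 is not least since alloy 18 < alloy 17; alloy 2 is not least since alloy 13 < alloy 2; alloy 1 is not least since alloy 14 < alloy 1; alloy 10 is not least since alloy 14 < alloy 10; alloy 8 is not least since alloy 2 < alloy 8; alloy 19 is not least since alloy 8 < alloy 19; alloy 9 is not least since alloy 17 < alloy 9; alloy 15 is not least since alloy 4 < alloy 15.
Only alloy 12 has nothing below it, so alloy 12 is the lowest melting point.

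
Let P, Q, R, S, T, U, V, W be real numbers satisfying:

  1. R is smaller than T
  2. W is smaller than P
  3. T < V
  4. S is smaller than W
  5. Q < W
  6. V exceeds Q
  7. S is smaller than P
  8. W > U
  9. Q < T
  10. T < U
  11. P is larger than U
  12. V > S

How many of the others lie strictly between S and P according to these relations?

1

Chaining upward from S reaches: V, W.
Chaining downward from P reaches: R, Q, T, U, W.
Strictly between S and P are those in both lists: W — 1 element.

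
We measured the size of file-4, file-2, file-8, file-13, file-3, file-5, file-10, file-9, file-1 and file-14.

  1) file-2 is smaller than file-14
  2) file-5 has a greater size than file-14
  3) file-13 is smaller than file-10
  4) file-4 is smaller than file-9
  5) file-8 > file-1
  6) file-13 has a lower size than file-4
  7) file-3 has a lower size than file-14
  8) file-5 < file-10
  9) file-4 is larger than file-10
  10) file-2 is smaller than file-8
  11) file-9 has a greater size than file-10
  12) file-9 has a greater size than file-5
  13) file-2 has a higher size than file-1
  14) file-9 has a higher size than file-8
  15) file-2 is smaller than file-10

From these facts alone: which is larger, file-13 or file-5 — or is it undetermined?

undetermined

Following every chain through file-13: above file-13 we get file-10, file-4, file-9.
file-5 is not reached, and no chain runs the other way from file-5 to file-13.
So the given relations leave the order of file-13 and file-5 undetermined.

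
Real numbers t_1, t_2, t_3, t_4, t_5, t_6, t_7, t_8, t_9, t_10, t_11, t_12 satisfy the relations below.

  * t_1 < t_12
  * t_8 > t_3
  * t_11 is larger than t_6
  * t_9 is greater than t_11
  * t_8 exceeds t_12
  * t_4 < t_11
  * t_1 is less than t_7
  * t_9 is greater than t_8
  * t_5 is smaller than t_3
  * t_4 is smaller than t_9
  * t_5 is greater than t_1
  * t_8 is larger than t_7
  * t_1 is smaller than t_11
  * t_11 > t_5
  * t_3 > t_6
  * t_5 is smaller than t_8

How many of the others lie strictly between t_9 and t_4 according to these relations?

Chaining upward from t_4 reaches: t_11.
Chaining downward from t_9 reaches: t_1, t_6, t_5, t_3, t_11, t_12, t_7, t_8.
Strictly between t_4 and t_9 are those in both lists: t_11 — 1 element.

1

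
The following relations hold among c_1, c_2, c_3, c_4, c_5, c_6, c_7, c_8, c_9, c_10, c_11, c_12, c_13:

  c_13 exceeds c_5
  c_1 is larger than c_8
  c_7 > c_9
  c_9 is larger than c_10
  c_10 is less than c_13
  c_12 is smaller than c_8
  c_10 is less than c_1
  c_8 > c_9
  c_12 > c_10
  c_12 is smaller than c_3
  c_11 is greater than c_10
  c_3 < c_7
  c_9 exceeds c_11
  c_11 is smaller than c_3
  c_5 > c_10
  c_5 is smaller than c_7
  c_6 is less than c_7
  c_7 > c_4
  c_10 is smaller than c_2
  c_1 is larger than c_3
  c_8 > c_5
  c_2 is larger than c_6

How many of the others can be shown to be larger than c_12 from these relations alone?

Directly above c_12: c_8, c_3.
One step further: c_7, c_1 (4 so far).
Nothing else is reachable above c_12; 4 in all.

4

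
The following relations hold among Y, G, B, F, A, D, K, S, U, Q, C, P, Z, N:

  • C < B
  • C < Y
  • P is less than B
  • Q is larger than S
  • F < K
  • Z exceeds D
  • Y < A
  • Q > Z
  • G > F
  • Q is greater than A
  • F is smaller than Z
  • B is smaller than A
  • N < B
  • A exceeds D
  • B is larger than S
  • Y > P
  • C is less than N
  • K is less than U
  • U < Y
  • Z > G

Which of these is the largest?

Q

Chaining downward from Q: directly below it, S, Z, A; then F, G, D, B, Y; then C, N, P, U; then K.
That covers every other element, and nothing is given above Q, so Q is the largest.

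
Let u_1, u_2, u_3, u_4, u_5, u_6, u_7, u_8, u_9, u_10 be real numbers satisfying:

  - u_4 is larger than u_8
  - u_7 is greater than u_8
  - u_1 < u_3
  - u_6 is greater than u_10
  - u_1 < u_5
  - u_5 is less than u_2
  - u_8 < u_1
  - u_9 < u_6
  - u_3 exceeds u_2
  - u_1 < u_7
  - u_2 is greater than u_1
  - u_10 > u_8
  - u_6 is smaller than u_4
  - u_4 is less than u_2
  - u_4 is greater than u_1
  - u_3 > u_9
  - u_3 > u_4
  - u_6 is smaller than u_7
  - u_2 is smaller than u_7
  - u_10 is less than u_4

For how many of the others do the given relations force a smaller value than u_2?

7

The elements the relations force below u_2 are u_8, u_10, u_9, u_1, u_6, u_5, u_4 — no chain reaches any other.
That is 7.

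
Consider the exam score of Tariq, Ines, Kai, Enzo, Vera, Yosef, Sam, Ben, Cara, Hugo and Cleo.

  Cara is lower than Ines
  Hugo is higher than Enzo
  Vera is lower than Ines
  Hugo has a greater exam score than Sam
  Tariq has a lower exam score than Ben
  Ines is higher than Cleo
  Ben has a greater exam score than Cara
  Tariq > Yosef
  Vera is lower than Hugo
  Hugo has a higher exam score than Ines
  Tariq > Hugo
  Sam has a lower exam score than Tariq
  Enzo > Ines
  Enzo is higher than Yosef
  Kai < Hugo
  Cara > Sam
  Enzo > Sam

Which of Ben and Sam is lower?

Sam

Sam < Cara and Cara < Ines give Sam < Ines.
Then Ines < Enzo extends the chain to Enzo.
Then Enzo < Hugo extends the chain to Hugo.
Then Hugo < Tariq extends the chain to Tariq.
With Tariq < Ben: Sam < Cara < Ines < Enzo < Hugo < Tariq < Ben.
So Sam < Ben; Sam is the lower of the two.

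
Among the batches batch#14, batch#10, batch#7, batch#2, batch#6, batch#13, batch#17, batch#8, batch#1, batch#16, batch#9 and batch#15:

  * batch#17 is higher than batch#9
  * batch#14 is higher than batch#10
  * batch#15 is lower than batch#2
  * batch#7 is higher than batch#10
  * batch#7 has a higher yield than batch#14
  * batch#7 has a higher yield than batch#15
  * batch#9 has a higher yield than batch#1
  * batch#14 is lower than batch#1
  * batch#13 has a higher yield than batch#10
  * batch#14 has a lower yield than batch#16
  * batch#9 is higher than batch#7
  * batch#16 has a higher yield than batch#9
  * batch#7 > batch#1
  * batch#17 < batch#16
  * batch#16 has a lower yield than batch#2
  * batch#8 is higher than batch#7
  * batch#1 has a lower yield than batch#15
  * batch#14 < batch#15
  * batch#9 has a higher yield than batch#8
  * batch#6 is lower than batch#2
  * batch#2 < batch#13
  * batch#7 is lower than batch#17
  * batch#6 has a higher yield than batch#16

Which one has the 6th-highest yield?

Piecing the relations together gives one ordering: batch#10 < batch#14 < batch#1 < batch#15 < batch#7 < batch#8 < batch#9 < batch#17 < batch#16 < batch#6 < batch#2 < batch#13.
The 6th largest is batch#9.

batch#9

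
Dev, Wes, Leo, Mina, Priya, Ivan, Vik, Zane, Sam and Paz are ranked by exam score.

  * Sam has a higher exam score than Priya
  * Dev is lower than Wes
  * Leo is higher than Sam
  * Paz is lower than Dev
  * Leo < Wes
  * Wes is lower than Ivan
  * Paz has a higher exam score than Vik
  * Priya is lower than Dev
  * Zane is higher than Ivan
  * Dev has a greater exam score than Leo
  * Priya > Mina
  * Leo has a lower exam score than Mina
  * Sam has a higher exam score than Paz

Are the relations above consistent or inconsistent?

inconsistent

We have Priya < Sam stated directly, yet also Sam < Leo < Mina < Priya by chaining the others — so Sam < Priya. Contradiction.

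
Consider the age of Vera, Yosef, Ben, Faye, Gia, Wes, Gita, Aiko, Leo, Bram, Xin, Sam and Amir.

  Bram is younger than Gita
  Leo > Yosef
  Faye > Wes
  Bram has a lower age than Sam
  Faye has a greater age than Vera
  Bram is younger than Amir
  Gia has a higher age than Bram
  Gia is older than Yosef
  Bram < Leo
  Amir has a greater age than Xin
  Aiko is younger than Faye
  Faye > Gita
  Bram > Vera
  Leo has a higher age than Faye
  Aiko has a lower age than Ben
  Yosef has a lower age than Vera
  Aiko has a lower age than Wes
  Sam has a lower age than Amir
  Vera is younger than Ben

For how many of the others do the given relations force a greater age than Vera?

Directly above Vera: Bram, Ben, Faye.
One step further: Sam, Gita, Gia, Leo, Amir (8 so far).
Nothing else is reachable above Vera; 8 in all.

8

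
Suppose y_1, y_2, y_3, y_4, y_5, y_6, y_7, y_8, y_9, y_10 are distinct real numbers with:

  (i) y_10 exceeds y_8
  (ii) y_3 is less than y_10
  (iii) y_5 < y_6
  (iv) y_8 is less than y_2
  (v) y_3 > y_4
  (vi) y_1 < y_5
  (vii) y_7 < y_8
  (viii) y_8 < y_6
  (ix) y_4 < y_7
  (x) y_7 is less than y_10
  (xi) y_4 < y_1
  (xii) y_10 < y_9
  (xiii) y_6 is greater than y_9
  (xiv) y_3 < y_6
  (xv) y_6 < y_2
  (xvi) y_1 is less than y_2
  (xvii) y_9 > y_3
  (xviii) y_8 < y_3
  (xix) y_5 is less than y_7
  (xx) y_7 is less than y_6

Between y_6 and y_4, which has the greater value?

y_6

The relevant relations are y_4 < y_1; y_1 < y_5; y_5 < y_7; y_7 < y_8; y_8 < y_3; y_3 < y_10; y_10 < y_9; y_9 < y_6.
Chaining these gives y_4 < y_1 < y_5 < y_7 < y_8 < y_3 < y_10 < y_9 < y_6.
So y_4 < y_6; y_6 is the larger of the two.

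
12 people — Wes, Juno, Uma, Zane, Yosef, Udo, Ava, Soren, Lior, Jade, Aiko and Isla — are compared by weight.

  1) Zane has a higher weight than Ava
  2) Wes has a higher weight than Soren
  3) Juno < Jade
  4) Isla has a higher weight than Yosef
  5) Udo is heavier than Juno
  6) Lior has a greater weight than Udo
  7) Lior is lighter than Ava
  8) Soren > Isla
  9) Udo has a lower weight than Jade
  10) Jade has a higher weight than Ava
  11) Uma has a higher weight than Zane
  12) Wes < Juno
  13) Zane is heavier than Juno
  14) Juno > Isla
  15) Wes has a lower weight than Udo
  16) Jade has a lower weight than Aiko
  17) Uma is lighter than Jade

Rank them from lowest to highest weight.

Yosef < Isla < Soren < Wes < Juno < Udo < Lior < Ava < Zane < Uma < Jade < Aiko

Nothing is placed below Yosef, so it is least; from there Yosef < Isla; Isla < Soren; Soren < Wes; Wes < Juno; Juno < Udo; Udo < Lior; Lior < Ava; Ava < Zane; Zane < Uma; Uma < Jade; Jade < Aiko, each given directly.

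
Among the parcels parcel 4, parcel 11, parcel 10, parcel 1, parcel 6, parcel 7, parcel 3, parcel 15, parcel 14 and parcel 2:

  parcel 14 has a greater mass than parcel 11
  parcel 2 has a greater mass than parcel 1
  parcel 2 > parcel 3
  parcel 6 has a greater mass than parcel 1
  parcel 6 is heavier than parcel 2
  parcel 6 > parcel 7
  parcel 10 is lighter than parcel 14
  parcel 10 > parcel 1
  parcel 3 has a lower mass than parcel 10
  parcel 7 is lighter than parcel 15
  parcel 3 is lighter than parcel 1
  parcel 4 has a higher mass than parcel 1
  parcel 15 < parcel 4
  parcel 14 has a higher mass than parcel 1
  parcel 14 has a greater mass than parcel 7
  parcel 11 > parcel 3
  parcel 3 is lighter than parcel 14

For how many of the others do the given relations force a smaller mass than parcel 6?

4

The elements the relations force below parcel 6 are parcel 7, parcel 3, parcel 1, parcel 2 — no chain reaches any other.
That is 4.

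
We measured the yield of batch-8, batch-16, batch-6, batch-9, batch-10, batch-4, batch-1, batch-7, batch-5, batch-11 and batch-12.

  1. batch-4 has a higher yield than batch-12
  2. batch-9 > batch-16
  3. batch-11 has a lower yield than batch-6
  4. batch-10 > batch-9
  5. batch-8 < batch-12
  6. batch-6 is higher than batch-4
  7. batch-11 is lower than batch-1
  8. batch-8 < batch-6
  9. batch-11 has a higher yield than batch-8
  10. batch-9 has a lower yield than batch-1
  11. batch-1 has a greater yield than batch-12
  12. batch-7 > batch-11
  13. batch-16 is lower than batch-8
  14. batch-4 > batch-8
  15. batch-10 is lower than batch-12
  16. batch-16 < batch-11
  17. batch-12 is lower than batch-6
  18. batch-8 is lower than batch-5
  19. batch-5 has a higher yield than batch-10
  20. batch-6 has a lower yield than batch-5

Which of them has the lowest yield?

batch-16

Chaining upward from batch-16: directly above it, batch-9, batch-8, batch-11; then batch-10, batch-12, batch-4, batch-6, batch-7, batch-5, batch-1.
That covers every other element, and nothing is given below batch-16, so batch-16 is the lowest yield.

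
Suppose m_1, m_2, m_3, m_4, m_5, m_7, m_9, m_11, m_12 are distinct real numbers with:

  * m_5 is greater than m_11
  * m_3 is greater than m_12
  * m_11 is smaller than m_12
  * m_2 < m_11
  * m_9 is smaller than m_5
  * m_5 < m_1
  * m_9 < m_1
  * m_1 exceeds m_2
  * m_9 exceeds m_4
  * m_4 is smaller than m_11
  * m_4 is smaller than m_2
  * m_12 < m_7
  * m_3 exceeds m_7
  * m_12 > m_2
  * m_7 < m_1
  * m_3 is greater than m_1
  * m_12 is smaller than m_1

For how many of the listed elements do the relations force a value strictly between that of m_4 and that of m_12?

2

Chaining upward from m_4 reaches: m_2, m_9, m_11, m_5, m_7, m_1, m_3.
Chaining downward from m_12 reaches: m_2, m_11.
Strictly between m_4 and m_12 are those in both lists: m_2, m_11 — 2 elements.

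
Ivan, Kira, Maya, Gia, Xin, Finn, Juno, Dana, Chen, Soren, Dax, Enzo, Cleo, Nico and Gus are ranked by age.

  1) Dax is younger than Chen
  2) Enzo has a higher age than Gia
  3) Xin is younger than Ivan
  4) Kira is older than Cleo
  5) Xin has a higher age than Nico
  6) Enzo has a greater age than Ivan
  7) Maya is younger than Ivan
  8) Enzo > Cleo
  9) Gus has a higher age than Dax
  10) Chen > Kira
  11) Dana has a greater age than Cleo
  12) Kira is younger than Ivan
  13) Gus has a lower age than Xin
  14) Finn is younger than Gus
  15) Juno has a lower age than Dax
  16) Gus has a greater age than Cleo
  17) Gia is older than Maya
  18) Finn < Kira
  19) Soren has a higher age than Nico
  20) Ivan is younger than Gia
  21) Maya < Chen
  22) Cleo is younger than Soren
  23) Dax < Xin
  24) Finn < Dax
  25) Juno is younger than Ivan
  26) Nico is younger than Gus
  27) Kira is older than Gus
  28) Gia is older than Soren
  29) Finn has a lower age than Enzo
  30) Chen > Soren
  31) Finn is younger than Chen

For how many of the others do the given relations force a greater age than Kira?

4

Directly above Kira: Ivan, Chen.
One step further: Gia, Enzo (4 so far).
No other element is forced above Kira by the given relations, so the count is 4.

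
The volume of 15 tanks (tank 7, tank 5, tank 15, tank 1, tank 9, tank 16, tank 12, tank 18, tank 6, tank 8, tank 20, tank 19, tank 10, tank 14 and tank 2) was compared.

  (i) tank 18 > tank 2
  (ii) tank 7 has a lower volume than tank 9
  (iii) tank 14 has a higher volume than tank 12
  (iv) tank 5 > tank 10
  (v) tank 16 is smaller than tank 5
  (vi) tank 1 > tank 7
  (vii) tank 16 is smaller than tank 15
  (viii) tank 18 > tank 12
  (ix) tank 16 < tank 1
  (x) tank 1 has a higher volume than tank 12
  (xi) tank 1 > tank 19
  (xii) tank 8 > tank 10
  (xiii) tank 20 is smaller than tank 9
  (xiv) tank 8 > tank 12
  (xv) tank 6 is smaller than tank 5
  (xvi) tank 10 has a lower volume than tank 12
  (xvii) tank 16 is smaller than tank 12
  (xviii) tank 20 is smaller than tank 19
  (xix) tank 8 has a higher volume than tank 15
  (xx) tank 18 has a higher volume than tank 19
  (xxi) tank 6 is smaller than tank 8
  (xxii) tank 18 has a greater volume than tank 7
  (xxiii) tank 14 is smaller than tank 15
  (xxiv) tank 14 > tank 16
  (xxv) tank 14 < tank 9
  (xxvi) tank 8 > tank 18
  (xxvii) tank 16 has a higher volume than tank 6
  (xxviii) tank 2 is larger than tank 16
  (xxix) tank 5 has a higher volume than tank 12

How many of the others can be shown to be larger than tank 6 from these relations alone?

From tank 6 the given relations immediately reach tank 16, tank 5, tank 8.
From those, tank 12, tank 2, tank 1, tank 14, tank 15 — 8 in total.
From those, tank 9, tank 18 — 10 in total.
Nothing else is reachable above tank 6; 10 in all.

10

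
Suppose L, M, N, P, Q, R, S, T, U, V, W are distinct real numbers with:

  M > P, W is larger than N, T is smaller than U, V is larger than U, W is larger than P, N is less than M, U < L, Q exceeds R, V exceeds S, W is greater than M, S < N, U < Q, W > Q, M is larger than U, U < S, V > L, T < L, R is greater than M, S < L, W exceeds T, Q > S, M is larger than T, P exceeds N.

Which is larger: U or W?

W

The relevant relations are U < S; S < N; N < P; P < M; M < R; R < Q; Q < W.
Together: U < S < N < P < M < R < Q < W.
So U < W; W is the larger of the two.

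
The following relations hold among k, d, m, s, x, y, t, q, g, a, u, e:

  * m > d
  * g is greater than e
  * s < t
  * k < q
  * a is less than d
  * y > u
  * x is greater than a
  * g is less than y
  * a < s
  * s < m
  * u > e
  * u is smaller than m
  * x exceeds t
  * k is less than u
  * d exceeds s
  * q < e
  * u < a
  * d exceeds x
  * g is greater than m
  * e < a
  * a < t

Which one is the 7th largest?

Piecing the relations together gives one ordering: k < q < e < u < a < s < t < x < d < m < g < y.
Counting 7 from the largest end gives s.

s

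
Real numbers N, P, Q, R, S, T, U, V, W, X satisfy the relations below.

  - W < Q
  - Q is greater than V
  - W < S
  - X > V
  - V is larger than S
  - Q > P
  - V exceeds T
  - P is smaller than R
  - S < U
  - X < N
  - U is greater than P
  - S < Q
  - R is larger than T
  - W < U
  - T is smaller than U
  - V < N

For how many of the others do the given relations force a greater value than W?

6

From W the given relations immediately reach S, U, Q.
From those, V — 4 in total.
From those, X, N — 6 in total.
No other element is forced above W by the given relations, so the count is 6.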